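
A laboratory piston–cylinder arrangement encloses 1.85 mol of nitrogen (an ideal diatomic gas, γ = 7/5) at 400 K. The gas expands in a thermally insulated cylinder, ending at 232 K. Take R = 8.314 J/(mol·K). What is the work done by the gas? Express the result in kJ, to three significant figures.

Adiabatic ⇒ Q = 0, so W_by = −ΔU = nCᵥ(T₁ − T₂).
Cᵥ = 5R/2 = 20.79 J/(mol·K).
W = (1.85)(20.79)(400 − 232) = 6460 J.

W ≈ 6.46 kJ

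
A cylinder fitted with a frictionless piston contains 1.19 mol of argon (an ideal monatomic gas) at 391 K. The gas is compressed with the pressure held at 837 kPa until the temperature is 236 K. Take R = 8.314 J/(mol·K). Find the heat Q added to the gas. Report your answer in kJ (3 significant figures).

Q ≈ -3.83 kJ

Isobaric: W = nRΔT = (1.19)(8.314)(-155) = -1534 J.
ΔU = nCᵥΔT with Cᵥ = 3R/2: ΔU = (1.19)(12.47)(-155) = -2300 J.
Q = ΔU + W = -2300 − 1534 = -3834 J.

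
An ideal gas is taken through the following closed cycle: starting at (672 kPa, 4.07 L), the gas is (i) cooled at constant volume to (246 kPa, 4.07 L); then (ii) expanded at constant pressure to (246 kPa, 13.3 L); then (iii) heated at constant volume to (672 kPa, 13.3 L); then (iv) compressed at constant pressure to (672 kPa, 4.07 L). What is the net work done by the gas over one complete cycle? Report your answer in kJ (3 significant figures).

W_net ≈ -3.93 kJ

Constant-volume legs do no work.
W(ii) = (246)(13.3 − 4.07) = 2271 J; W(iv) = (672)(4.07 − 13.3) = -6203 J.
W_net = 2271 − 6203 = -3932 J (the counter-clockwise enclosed area).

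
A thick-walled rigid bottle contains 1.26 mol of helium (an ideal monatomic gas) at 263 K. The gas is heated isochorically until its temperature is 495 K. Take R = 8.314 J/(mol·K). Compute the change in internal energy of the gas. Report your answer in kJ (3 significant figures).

ΔU ≈ 3.65 kJ

Constant volume ⇒ W = 0, so Q = ΔU = nCᵥΔT with Cᵥ = 3R/2 = 12.47 J/(mol·K).
ΔU = (1.26)(12.47)(495 − 263) = 3646 J.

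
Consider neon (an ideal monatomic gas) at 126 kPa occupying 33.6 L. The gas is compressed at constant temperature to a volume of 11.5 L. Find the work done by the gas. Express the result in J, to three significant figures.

W ≈ -4540 J

Isothermal: W = nRT ln(V₂/V₁) = P₁V₁ ln(V₂/V₁).
P₁V₁ = (126 kPa)(33.6 L) = 4234 J.
W = 4234 × ln(11.5/33.6) = 4234 × -1.072
W_by_gas = -4539 J.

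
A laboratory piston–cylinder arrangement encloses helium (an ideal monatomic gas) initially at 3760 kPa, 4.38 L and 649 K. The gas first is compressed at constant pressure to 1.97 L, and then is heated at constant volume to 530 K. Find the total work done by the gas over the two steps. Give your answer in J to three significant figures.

W_total ≈ -9060 J

Step 1 (isobaric): W = PΔV = (3760 kPa)(1.97 − 4.38 L) = -9062 J.
Step 2 (isochoric): W = 0 (constant volume).
W_total = -9062 + 0 = -9062 J.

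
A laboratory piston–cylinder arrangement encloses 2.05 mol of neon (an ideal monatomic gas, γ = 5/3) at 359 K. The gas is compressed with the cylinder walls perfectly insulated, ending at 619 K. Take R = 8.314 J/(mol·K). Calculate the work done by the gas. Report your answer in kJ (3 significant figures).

W ≈ -6.65 kJ

Adiabatic ⇒ Q = 0, so W_by = −ΔU = nCᵥ(T₁ − T₂).
Cᵥ = 3R/2 = 12.47 J/(mol·K).
W = (2.05)(12.47)(359 − 619) = -6647 J.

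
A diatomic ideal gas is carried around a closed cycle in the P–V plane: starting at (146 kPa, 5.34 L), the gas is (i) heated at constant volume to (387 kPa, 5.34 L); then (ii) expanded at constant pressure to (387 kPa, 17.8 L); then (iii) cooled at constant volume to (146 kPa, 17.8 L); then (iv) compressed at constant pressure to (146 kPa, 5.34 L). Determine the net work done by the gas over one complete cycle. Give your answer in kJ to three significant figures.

Constant-volume legs do no work.
W(ii) = (387)(17.8 − 5.34) = 4822 J; W(iv) = (146)(5.34 − 17.8) = -1819 J.
W_net = 4822 − 1819 = 3003 J (the clockwise enclosed area).

W_net ≈ 3.00 kJ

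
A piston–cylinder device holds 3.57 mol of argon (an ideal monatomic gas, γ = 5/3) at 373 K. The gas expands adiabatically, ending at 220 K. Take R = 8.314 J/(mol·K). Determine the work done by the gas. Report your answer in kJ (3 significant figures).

W ≈ 6.81 kJ

Adiabatic ⇒ Q = 0, so W_by = −ΔU = nCᵥ(T₁ − T₂).
Cᵥ = 3R/2 = 12.47 J/(mol·K).
W = (3.57)(12.47)(373 − 220) = 6812 J.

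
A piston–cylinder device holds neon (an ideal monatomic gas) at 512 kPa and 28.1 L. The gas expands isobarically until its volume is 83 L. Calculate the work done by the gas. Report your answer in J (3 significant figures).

W ≈ 28100 J

Isobaric: W = P ΔV.
W = (512 kPa)(83 − 28.1 L) = (512)(54.9) = 28109 J.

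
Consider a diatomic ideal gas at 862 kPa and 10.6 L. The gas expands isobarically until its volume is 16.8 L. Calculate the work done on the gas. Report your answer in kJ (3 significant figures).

W ≈ -5.34 kJ

Isobaric: W = P ΔV.
W = (862 kPa)(16.8 − 10.6 L) = (862)(6.2) = 5344 J.
Work on gas = −W_by = -5344 J.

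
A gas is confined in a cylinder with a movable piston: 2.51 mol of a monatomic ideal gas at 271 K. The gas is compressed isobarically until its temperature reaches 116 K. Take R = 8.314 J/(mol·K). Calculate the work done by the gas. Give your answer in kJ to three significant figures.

Isobaric: W = P ΔV = nR ΔT.
W = (2.51)(8.314)(116 − 271) = -3235 J.

W ≈ -3.23 kJ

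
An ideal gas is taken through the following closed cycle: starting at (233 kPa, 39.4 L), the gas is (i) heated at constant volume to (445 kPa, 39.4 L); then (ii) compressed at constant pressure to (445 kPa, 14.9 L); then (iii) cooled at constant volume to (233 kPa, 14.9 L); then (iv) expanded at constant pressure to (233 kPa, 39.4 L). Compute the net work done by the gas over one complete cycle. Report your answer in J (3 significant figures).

Constant-volume legs do no work.
W(ii) = (445)(14.9 − 39.4) = -10902 J; W(iv) = (233)(39.4 − 14.9) = 5708 J.
W_net = -10902 + 5708 = -5194 J (the counter-clockwise enclosed area).

W_net ≈ -5190 J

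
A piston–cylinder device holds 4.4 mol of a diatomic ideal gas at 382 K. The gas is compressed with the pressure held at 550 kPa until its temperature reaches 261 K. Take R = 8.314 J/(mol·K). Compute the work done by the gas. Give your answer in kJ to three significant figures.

W ≈ -4.43 kJ

Isobaric: W = P ΔV = nR ΔT.
W = (4.4)(8.314)(261 − 382) = -4426 J.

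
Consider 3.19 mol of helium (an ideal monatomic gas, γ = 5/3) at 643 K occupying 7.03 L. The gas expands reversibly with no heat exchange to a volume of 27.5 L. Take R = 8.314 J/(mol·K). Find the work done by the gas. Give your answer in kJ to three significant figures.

W ≈ 15.3 kJ

Adiabatic: TV^(γ−1) = const with γ = 5/3.
T₂ = T₁ (V₁/V₂)^(γ−1) = 643 × (7.03/27.5)^0.667 = 643 × 0.4028 = 259 K.
W_by = nCᵥ(T₁ − T₂) = (3.19)(12.47)(643 − 259) = 15277 J.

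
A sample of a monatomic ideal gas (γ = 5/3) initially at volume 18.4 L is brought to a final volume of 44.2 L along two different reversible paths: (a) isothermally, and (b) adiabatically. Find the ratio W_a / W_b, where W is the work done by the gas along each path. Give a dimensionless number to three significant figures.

W_a / W_b ≈ 1.32

Path (a) isothermal: W = P₁V₁ ln(V₂/V₁) → W_a/(P₁V₁) = 0.8764.
Path (b) adiabatic: W = P₁V₁(1 − (V₁/V₂)^(γ−1))/(γ−1) → W_b/(P₁V₁) = 0.6637.
W_a / W_b = 0.8764 / 0.6637 = 1.32.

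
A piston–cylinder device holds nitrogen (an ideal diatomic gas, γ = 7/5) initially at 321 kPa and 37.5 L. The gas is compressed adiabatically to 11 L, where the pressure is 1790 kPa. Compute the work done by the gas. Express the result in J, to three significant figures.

Adiabatic: W = (P₁V₁ − P₂V₂)/(γ − 1) with γ = 7/5.
P₁V₁ = 12038 J, P₂V₂ = 19690 J.
W = (12038 − 19690) / 0.4 = -19131 J.

W ≈ -19100 J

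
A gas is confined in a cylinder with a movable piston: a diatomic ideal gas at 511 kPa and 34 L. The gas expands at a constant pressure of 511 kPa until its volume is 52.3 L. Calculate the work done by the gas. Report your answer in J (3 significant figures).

W ≈ 9350 J

Isobaric: W = P ΔV.
W = (511 kPa)(52.3 − 34 L) = (511)(18.3) = 9351 J.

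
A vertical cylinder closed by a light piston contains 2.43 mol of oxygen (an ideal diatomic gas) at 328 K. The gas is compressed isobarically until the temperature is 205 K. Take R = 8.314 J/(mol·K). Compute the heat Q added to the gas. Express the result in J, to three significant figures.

Isobaric: W = nRΔT = (2.43)(8.314)(-123) = -2485 J.
ΔU = nCᵥΔT with Cᵥ = 5R/2: ΔU = (2.43)(20.79)(-123) = -6212 J.
Q = ΔU + W = -6212 − 2485 = -8697 J.

Q ≈ -8700 J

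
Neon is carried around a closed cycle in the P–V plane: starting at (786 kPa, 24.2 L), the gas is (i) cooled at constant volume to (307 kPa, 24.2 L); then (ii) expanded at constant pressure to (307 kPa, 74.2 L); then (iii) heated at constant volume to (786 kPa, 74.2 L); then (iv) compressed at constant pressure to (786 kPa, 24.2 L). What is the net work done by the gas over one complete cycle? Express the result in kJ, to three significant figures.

Constant-volume legs do no work.
W(ii) = (307)(74.2 − 24.2) = 15350 J; W(iv) = (786)(24.2 − 74.2) = -39300 J.
W_net = 15350 − 39300 = -23950 J (the counter-clockwise enclosed area).

W_net ≈ -24.0 kJ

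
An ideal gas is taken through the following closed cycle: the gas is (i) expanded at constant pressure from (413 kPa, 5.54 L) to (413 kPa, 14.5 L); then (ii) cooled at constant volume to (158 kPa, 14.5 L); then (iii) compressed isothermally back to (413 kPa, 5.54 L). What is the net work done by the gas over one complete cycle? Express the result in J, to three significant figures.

W_net ≈ 1500 J

Leg (i): W = PΔV = (413)(14.5 − 5.54) = 3700 J.
Leg (ii): W = 0.
Leg (iii): W = PᵢVᵢ ln(V_f/Vᵢ) = (2291) ln(5.54/14.5) = -2204 J.
W_net = 3700 − 2204 = 1496 J.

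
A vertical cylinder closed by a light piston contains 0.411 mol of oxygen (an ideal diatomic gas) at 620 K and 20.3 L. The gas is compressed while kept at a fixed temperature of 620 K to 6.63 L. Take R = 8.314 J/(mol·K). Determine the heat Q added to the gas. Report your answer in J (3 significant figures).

Isothermal ⇒ ΔU = 0, so Q = W = nRT ln(V₂/V₁).
Q = (0.411)(8.314)(620) ln(6.63/20.3) = 2119 × -1.119 = -2371 J.

Q ≈ -2370 J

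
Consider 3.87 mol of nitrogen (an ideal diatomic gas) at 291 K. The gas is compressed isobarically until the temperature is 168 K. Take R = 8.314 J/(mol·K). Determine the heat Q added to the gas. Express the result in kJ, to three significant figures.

Q ≈ -13.9 kJ

Isobaric: W = nRΔT = (3.87)(8.314)(-123) = -3958 J.
ΔU = nCᵥΔT with Cᵥ = 5R/2: ΔU = (3.87)(20.79)(-123) = -9894 J.
Q = ΔU + W = -9894 − 3958 = -13851 J.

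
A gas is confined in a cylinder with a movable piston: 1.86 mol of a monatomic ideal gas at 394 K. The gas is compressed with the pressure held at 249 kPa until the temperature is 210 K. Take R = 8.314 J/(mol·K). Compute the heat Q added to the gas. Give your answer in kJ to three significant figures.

Q ≈ -7.11 kJ

Isobaric: W = nRΔT = (1.86)(8.314)(-184) = -2845 J.
ΔU = nCᵥΔT with Cᵥ = 3R/2: ΔU = (1.86)(12.47)(-184) = -4268 J.
Q = ΔU + W = -4268 − 2845 = -7113 J.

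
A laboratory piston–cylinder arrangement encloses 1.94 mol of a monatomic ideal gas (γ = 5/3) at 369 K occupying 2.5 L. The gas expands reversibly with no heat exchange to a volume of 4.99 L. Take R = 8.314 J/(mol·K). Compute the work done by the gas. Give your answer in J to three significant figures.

Adiabatic: TV^(γ−1) = const with γ = 5/3.
T₂ = T₁ (V₁/V₂)^(γ−1) = 369 × (2.5/4.99)^0.667 = 369 × 0.6308 = 232.8 K.
W_by = nCᵥ(T₁ − T₂) = (1.94)(12.47)(369 − 232.8) = 3296 J.

W ≈ 3300 J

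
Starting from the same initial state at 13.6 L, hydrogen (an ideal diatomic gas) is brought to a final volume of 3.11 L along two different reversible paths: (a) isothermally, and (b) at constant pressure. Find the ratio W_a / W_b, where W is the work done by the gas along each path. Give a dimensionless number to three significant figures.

Path (a) isothermal: W = P₁V₁ ln(V₂/V₁) → W_a/(P₁V₁) = -1.475.
Path (b) isobaric: W = P₁(V₂ − V₁) → W_b/(P₁V₁) = -0.7713.
W_a / W_b = -1.475 / -0.7713 = 1.913.

W_a / W_b ≈ 1.91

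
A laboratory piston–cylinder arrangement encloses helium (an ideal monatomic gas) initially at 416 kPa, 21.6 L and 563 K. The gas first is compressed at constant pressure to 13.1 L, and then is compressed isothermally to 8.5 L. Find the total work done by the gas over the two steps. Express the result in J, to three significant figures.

Step 1 (isobaric): W = PΔV = (416 kPa)(13.1 − 21.6 L) = -3536 J.
After step 1: P = 416 kPa, V = 13.1 L, T = 341.4 K.
Step 2 (isothermal): W = P₁V₁ ln(V₂/V₁) = (5450) ln(8.5/13.1) = -2357 J.
W_total = -3536 − 2357 = -5893 J.

W_total ≈ -5890 J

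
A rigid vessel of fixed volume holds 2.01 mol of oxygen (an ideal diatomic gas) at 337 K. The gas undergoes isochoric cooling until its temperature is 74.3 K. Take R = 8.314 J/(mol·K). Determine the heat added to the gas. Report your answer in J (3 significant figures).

Constant volume ⇒ W = 0, so Q = ΔU = nCᵥΔT with Cᵥ = 5R/2 = 20.79 J/(mol·K).
ΔU = (2.01)(20.79)(74.3 − 337) = -10975 J.

Q ≈ -11000 J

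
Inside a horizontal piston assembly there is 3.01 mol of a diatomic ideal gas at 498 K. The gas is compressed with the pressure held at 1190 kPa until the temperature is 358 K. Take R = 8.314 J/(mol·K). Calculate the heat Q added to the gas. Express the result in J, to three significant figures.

Q ≈ -12300 J

Isobaric: W = nRΔT = (3.01)(8.314)(-140) = -3504 J.
ΔU = nCᵥΔT with Cᵥ = 5R/2: ΔU = (3.01)(20.79)(-140) = -8759 J.
Q = ΔU + W = -8759 − 3504 = -12262 J.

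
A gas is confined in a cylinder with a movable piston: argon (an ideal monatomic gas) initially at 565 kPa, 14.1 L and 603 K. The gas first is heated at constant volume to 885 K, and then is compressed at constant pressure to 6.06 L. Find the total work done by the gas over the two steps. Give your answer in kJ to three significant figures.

Step 1 (isochoric): W = 0 (constant volume).
After step 1: P = 829.2 kPa (V unchanged).
Step 2 (isobaric): W = PΔV = (829.2 kPa)(6.06 − 14.1 L) = -6667 J.
W_total = 0 − 6667 = -6667 J.

W_total ≈ -6.67 kJ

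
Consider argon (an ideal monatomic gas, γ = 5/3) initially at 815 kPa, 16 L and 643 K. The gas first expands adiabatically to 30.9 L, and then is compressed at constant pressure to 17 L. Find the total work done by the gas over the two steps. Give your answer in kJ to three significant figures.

W_total ≈ 3.16 kJ

Step 1 (adiabatic): W = (P₁V₁ − P₂V₂)/(γ−1) = (13040 − 8409)/0.667 = 6947 J.
After step 1: P = 272.1 kPa, V = 30.9 L, T = 414.6 K.
Step 2 (isobaric): W = PΔV = (272.1 kPa)(17 − 30.9 L) = -3782 J.
W_total = 6947 − 3782 = 3165 J.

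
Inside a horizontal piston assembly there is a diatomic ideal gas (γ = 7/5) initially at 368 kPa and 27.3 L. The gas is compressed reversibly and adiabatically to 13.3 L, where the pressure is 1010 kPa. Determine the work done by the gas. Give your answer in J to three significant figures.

Adiabatic: W = (P₁V₁ − P₂V₂)/(γ − 1) with γ = 7/5.
P₁V₁ = 10046 J, P₂V₂ = 13433 J.
W = (10046 − 13433) / 0.4 = -8467 J.

W ≈ -8470 J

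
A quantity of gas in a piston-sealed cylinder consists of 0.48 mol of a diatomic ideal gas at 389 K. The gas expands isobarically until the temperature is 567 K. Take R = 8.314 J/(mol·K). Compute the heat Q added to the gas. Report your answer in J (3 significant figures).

Q ≈ 2490 J

Isobaric: W = nRΔT = (0.48)(8.314)(178) = 710.3 J.
ΔU = nCᵥΔT with Cᵥ = 5R/2: ΔU = (0.48)(20.79)(178) = 1776 J.
Q = ΔU + W = 1776 + 710.3 = 2486 J.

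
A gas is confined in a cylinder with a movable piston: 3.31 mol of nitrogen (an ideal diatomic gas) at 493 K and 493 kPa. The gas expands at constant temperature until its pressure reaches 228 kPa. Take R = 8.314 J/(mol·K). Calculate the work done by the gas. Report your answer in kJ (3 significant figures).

W ≈ 10.5 kJ

Isothermal process: W = nRT ln(V₂/V₁) = nRT ln(P₁/P₂).
W = (3.31)(8.314)(493) × ln(493/228)
  = 13567 × ln(2.162) = 13567 × 0.7712
W_by_gas = 10462 J.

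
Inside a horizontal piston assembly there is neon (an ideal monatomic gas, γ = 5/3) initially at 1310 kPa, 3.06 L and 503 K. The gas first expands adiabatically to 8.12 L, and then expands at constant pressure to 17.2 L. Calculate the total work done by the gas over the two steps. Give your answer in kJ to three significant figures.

W_total ≈ 5.21 kJ

Step 1 (adiabatic): W = (P₁V₁ − P₂V₂)/(γ−1) = (4009 − 2091)/0.667 = 2876 J.
After step 1: P = 257.6 kPa, V = 8.12 L, T = 262.4 K.
Step 2 (isobaric): W = PΔV = (257.6 kPa)(17.2 − 8.12 L) = 2339 J.
W_total = 2876 + 2339 = 5214 J.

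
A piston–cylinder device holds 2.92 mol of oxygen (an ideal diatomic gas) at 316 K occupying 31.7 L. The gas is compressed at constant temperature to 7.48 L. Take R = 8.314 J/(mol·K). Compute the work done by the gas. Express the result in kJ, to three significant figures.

W ≈ -11.1 kJ

Isothermal: W = nRT ln(V₂/V₁).
W = (2.92)(8.314)(316) × ln(7.48/31.7)
  = 7671 × -1.444
W_by_gas = -11078 J.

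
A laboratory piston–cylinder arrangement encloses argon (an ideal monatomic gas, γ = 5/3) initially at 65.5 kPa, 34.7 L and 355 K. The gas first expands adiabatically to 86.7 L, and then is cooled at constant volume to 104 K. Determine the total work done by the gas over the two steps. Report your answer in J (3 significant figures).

Step 1 (adiabatic): W = (P₁V₁ − P₂V₂)/(γ−1) = (2273 − 1234)/0.667 = 1558 J.
Step 2 (isochoric): W = 0 (constant volume).
W_total = 1558 + 0 = 1558 J.

W_total ≈ 1560 J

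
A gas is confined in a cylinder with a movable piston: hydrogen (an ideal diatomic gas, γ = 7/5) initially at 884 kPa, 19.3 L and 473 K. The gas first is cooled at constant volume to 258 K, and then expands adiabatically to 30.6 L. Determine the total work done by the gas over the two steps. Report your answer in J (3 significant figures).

Step 1 (isochoric): W = 0 (constant volume).
After step 1: P = 482.2 kPa (V unchanged).
Step 2 (adiabatic): W = (P₁V₁ − P₂V₂)/(γ−1) = (9306 − 7739)/0.4 = 3917 J.
W_total = 0 + 3917 = 3917 J.

W_total ≈ 3920 J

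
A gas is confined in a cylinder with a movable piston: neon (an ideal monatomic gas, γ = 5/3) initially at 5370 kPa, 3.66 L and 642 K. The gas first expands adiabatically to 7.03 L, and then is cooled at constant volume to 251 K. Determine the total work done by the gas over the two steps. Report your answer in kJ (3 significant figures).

Step 1 (adiabatic): W = (P₁V₁ − P₂V₂)/(γ−1) = (19654 − 12720)/0.667 = 10402 J.
Step 2 (isochoric): W = 0 (constant volume).
W_total = 10402 + 0 = 10402 J.

W_total ≈ 10.4 kJ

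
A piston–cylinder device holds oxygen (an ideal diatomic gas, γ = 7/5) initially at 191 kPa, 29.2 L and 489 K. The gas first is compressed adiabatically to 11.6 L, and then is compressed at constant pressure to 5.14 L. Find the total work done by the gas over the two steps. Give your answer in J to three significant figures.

W_total ≈ -10700 J

Step 1 (adiabatic): W = (P₁V₁ − P₂V₂)/(γ−1) = (5577 − 8068)/0.4 = -6228 J.
After step 1: P = 695.5 kPa, V = 11.6 L, T = 707.4 K.
Step 2 (isobaric): W = PΔV = (695.5 kPa)(5.14 − 11.6 L) = -4493 J.
W_total = -6228 − 4493 = -10721 J.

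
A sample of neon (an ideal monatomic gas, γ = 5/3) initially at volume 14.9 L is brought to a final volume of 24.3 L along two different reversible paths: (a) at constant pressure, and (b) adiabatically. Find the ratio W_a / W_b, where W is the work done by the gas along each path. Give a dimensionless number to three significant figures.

W_a / W_b ≈ 1.51

Path (a) isobaric: W = P₁(V₂ − V₁) → W_a/(P₁V₁) = 0.6309.
Path (b) adiabatic: W = P₁V₁(1 − (V₁/V₂)^(γ−1))/(γ−1) → W_b/(P₁V₁) = 0.4174.
W_a / W_b = 0.6309 / 0.4174 = 1.512.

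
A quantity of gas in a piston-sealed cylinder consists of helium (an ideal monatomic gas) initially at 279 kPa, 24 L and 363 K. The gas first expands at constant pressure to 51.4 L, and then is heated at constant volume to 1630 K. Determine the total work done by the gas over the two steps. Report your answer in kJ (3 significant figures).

Step 1 (isobaric): W = PΔV = (279 kPa)(51.4 − 24 L) = 7645 J.
Step 2 (isochoric): W = 0 (constant volume).
W_total = 7645 + 0 = 7645 J.

W_total ≈ 7.64 kJ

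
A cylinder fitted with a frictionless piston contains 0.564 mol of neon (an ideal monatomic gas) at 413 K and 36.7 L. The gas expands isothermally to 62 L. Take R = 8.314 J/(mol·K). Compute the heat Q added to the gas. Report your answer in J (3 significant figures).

Q ≈ 1020 J

Isothermal ⇒ ΔU = 0, so Q = W = nRT ln(V₂/V₁).
Q = (0.564)(8.314)(413) ln(62/36.7) = 1937 × 0.5244 = 1015 J.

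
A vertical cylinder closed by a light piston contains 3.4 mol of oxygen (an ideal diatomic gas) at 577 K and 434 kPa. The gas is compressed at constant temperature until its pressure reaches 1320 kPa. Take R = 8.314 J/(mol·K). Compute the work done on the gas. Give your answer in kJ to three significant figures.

W ≈ 18.1 kJ

Isothermal process: W = nRT ln(V₂/V₁) = nRT ln(P₁/P₂).
W = (3.4)(8.314)(577) × ln(434/1320)
  = 16310 × ln(0.3288) = 16310 × -1.112
W_by_gas = -18143 J; work on gas = −W_by = 18143 J.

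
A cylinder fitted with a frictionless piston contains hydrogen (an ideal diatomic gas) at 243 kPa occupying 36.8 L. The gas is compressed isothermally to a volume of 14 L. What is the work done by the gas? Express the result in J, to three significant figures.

W ≈ -8640 J

Isothermal: W = nRT ln(V₂/V₁) = P₁V₁ ln(V₂/V₁).
P₁V₁ = (243 kPa)(36.8 L) = 8942 J.
W = 8942 × ln(14/36.8) = 8942 × -0.9664
W_by_gas = -8642 J.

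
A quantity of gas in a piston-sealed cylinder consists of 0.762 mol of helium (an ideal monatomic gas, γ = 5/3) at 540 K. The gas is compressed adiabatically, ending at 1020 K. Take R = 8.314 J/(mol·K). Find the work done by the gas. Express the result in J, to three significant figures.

Adiabatic ⇒ Q = 0, so W_by = −ΔU = nCᵥ(T₁ − T₂).
Cᵥ = 3R/2 = 12.47 J/(mol·K).
W = (0.762)(12.47)(540 − 1020) = -4561 J.

W ≈ -4560 J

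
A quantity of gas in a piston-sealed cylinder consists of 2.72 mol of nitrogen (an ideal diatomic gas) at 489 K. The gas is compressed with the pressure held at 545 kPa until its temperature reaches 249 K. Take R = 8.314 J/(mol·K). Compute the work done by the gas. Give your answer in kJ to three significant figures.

Isobaric: W = P ΔV = nR ΔT.
W = (2.72)(8.314)(249 − 489) = -5427 J.

W ≈ -5.43 kJ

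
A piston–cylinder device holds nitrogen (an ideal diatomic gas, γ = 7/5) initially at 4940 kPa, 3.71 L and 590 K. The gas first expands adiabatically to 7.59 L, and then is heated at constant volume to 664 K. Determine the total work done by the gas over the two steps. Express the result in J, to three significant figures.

W_total ≈ 11400 J

Step 1 (adiabatic): W = (P₁V₁ − P₂V₂)/(γ−1) = (18327 − 13764)/0.4 = 11408 J.
Step 2 (isochoric): W = 0 (constant volume).
W_total = 11408 + 0 = 11408 J.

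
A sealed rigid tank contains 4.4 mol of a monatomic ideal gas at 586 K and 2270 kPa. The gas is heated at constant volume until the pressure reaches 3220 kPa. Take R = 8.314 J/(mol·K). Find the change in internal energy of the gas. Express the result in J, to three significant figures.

Constant volume ⇒ W = 0, so Q = ΔU = nCᵥΔT with Cᵥ = 3R/2 = 12.47 J/(mol·K).
At constant V, T₂/T₁ = P₂/P₁ ⇒ ΔT = T₁(P₂/P₁ − 1) = 586·(3220/2270 − 1) = 245.2 K.
ΔU = (4.4)(12.47)(245.2) = 13457 J.

ΔU ≈ 13500 J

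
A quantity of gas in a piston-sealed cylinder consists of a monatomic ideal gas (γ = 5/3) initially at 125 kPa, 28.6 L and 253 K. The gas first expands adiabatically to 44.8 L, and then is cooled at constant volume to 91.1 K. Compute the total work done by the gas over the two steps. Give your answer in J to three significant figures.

Step 1 (adiabatic): W = (P₁V₁ − P₂V₂)/(γ−1) = (3575 − 2651)/0.667 = 1387 J.
Step 2 (isochoric): W = 0 (constant volume).
W_total = 1387 + 0 = 1387 J.

W_total ≈ 1390 J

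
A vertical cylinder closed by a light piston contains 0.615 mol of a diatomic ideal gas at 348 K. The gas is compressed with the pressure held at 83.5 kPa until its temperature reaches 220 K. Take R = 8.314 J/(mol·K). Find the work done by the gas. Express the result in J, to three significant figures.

Isobaric: W = P ΔV = nR ΔT.
W = (0.615)(8.314)(220 − 348) = -654.5 J.

W ≈ -654 J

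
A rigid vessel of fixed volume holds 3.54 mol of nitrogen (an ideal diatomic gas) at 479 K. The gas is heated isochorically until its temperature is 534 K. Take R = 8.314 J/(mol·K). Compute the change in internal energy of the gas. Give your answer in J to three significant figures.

Constant volume ⇒ W = 0, so Q = ΔU = nCᵥΔT with Cᵥ = 5R/2 = 20.79 J/(mol·K).
ΔU = (3.54)(20.79)(534 − 479) = 4047 J.

ΔU ≈ 4050 J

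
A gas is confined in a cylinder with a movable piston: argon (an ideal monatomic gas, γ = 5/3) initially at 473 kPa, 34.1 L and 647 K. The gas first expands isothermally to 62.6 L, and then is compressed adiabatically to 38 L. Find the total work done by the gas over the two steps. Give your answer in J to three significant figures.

Step 1 (isothermal): W = P₁V₁ ln(V₂/V₁) = (16129) ln(62.6/34.1) = 9798 J.
After step 1: P = 257.7 kPa, V = 62.6 L, T = 647 K.
Step 2 (adiabatic): W = (P₁V₁ − P₂V₂)/(γ−1) = (16129 − 22498)/0.667 = -9553 J.
W_total = 9798 − 9553 = 245.1 J.

W_total ≈ 245 J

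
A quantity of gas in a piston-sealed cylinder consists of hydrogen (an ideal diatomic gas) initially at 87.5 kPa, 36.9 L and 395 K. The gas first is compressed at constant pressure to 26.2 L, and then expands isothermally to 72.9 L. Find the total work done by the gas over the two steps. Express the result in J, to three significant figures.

Step 1 (isobaric): W = PΔV = (87.5 kPa)(26.2 − 36.9 L) = -936.2 J.
After step 1: P = 87.5 kPa, V = 26.2 L, T = 280.5 K.
Step 2 (isothermal): W = P₁V₁ ln(V₂/V₁) = (2292) ln(72.9/26.2) = 2346 J.
W_total = -936.2 + 2346 = 1410 J.

W_total ≈ 1410 J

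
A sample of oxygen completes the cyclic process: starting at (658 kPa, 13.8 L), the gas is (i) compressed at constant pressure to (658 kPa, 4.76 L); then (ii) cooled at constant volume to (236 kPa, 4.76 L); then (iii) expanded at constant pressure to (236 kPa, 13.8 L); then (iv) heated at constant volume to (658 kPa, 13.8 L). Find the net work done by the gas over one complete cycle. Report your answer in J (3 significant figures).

W_net ≈ -3810 J

Constant-volume legs do no work.
W(i) = (658)(4.76 − 13.8) = -5948 J; W(iii) = (236)(13.8 − 4.76) = 2133 J.
W_net = -5948 + 2133 = -3815 J (the counter-clockwise enclosed area).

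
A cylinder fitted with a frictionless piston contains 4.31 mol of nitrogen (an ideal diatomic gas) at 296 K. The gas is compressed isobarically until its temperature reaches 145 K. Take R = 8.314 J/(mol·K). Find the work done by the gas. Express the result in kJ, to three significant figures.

W ≈ -5.41 kJ

Isobaric: W = P ΔV = nR ΔT.
W = (4.31)(8.314)(145 − 296) = -5411 J.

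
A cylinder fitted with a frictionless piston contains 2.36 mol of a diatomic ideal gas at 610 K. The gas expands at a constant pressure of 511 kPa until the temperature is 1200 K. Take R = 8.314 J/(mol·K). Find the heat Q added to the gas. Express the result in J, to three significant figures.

Isobaric: W = nRΔT = (2.36)(8.314)(590) = 11576 J.
ΔU = nCᵥΔT with Cᵥ = 5R/2: ΔU = (2.36)(20.79)(590) = 28941 J.
Q = ΔU + W = 28941 + 11576 = 40517 J.

Q ≈ 40500 J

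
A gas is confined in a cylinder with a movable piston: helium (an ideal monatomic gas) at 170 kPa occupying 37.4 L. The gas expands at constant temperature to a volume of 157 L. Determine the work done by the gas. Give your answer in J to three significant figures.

W ≈ 9120 J

Isothermal: W = nRT ln(V₂/V₁) = P₁V₁ ln(V₂/V₁).
P₁V₁ = (170 kPa)(37.4 L) = 6358 J.
W = 6358 × ln(157/37.4) = 6358 × 1.435
W_by_gas = 9121 J.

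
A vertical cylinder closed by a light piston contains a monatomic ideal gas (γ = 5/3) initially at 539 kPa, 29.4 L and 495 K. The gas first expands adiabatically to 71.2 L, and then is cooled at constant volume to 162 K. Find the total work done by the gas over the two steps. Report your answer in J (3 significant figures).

Step 1 (adiabatic): W = (P₁V₁ − P₂V₂)/(γ−1) = (15847 − 8787)/0.667 = 10589 J.
Step 2 (isochoric): W = 0 (constant volume).
W_total = 10589 + 0 = 10589 J.

W_total ≈ 10600 J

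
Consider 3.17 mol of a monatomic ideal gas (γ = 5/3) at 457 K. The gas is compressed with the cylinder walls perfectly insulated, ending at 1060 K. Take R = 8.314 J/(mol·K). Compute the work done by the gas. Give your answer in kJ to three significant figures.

Adiabatic ⇒ Q = 0, so W_by = −ΔU = nCᵥ(T₁ − T₂).
Cᵥ = 3R/2 = 12.47 J/(mol·K).
W = (3.17)(12.47)(457 − 1060) = -23838 J.

W ≈ -23.8 kJ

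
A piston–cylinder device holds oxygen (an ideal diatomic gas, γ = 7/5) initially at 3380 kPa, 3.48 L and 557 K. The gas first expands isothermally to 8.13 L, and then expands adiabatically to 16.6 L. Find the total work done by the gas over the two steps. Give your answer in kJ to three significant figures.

Step 1 (isothermal): W = P₁V₁ ln(V₂/V₁) = (11762) ln(8.13/3.48) = 9981 J.
After step 1: P = 1447 kPa, V = 8.13 L, T = 557 K.
Step 2 (adiabatic): W = (P₁V₁ − P₂V₂)/(γ−1) = (11762 − 8841)/0.4 = 7304 J.
W_total = 9981 + 7304 = 17285 J.

W_total ≈ 17.3 kJ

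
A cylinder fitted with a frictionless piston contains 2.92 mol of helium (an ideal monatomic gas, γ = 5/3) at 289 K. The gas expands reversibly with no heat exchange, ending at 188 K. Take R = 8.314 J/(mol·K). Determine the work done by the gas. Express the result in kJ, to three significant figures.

Adiabatic ⇒ Q = 0, so W_by = −ΔU = nCᵥ(T₁ − T₂).
Cᵥ = 3R/2 = 12.47 J/(mol·K).
W = (2.92)(12.47)(289 − 188) = 3678 J.

W ≈ 3.68 kJ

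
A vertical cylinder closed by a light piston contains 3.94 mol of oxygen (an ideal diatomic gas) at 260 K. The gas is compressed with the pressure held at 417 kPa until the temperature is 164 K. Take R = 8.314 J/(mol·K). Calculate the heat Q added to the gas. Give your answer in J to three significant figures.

Isobaric: W = nRΔT = (3.94)(8.314)(-96) = -3145 J.
ΔU = nCᵥΔT with Cᵥ = 5R/2: ΔU = (3.94)(20.79)(-96) = -7862 J.
Q = ΔU + W = -7862 − 3145 = -11006 J.

Q ≈ -11000 J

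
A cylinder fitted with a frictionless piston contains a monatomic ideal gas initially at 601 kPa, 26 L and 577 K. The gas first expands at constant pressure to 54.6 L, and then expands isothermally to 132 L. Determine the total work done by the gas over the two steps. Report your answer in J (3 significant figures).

W_total ≈ 46200 J

Step 1 (isobaric): W = PΔV = (601 kPa)(54.6 − 26 L) = 17189 J.
After step 1: P = 601 kPa, V = 54.6 L, T = 1212 K.
Step 2 (isothermal): W = P₁V₁ ln(V₂/V₁) = (32815) ln(132/54.6) = 28968 J.
W_total = 17189 + 28968 = 46156 J.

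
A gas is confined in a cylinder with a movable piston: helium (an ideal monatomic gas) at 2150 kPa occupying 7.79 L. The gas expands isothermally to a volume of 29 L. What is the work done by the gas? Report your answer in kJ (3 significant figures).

W ≈ 22.0 kJ

Isothermal: W = nRT ln(V₂/V₁) = P₁V₁ ln(V₂/V₁).
P₁V₁ = (2150 kPa)(7.79 L) = 16748 J.
W = 16748 × ln(29/7.79) = 16748 × 1.314
W_by_gas = 22015 J.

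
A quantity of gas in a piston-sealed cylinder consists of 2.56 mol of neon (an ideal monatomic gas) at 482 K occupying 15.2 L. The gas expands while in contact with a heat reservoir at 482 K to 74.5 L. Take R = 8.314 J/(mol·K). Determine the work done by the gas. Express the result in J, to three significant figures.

Isothermal: W = nRT ln(V₂/V₁).
W = (2.56)(8.314)(482) × ln(74.5/15.2)
  = 10259 × 1.59
W_by_gas = 16306 J.

W ≈ 16300 J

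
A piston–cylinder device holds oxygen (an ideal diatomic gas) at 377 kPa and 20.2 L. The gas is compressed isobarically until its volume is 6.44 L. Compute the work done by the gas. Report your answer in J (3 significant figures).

W ≈ -5190 J

Isobaric: W = P ΔV.
W = (377 kPa)(6.44 − 20.2 L) = (377)(-13.76) = -5188 J.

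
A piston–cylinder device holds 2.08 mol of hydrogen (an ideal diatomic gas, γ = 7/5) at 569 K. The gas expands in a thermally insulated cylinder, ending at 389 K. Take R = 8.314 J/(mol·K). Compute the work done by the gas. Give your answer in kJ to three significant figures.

W ≈ 7.78 kJ

Adiabatic ⇒ Q = 0, so W_by = −ΔU = nCᵥ(T₁ − T₂).
Cᵥ = 5R/2 = 20.79 J/(mol·K).
W = (2.08)(20.79)(569 − 389) = 7782 J.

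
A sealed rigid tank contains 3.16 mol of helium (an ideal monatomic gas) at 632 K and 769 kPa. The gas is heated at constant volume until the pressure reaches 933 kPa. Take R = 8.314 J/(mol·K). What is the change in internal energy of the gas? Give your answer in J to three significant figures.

ΔU ≈ 5310 J

Constant volume ⇒ W = 0, so Q = ΔU = nCᵥΔT with Cᵥ = 3R/2 = 12.47 J/(mol·K).
At constant V, T₂/T₁ = P₂/P₁ ⇒ ΔT = T₁(P₂/P₁ − 1) = 632·(933/769 − 1) = 134.8 K.
ΔU = (3.16)(12.47)(134.8) = 5312 J.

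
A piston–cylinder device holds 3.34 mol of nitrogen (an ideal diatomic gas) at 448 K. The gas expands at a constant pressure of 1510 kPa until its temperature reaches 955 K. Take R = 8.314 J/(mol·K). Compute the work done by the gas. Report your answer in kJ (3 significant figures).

W ≈ 14.1 kJ

Isobaric: W = P ΔV = nR ΔT.
W = (3.34)(8.314)(955 − 448) = 14079 J.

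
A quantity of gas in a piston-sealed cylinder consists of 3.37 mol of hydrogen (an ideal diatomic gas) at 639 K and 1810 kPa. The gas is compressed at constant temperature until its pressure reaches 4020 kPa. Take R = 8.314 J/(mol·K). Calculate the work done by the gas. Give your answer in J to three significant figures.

W ≈ -14300 J

Isothermal process: W = nRT ln(V₂/V₁) = nRT ln(P₁/P₂).
W = (3.37)(8.314)(639) × ln(1810/4020)
  = 17904 × ln(0.4502) = 17904 × -0.798
W_by_gas = -14286 J.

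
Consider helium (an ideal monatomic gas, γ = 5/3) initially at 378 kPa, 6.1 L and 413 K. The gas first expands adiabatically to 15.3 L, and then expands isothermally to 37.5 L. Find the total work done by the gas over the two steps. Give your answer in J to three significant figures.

Step 1 (adiabatic): W = (P₁V₁ − P₂V₂)/(γ−1) = (2306 − 1249)/0.667 = 1585 J.
After step 1: P = 81.64 kPa, V = 15.3 L, T = 223.7 K.
Step 2 (isothermal): W = P₁V₁ ln(V₂/V₁) = (1249) ln(37.5/15.3) = 1120 J.
W_total = 1585 + 1120 = 2705 J.

W_total ≈ 2700 J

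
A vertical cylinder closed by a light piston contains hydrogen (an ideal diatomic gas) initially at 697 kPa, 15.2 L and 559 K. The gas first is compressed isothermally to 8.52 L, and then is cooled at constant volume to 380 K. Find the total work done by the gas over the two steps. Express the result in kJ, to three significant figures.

W_total ≈ -6.13 kJ

Step 1 (isothermal): W = P₁V₁ ln(V₂/V₁) = (10594) ln(8.52/15.2) = -6133 J.
Step 2 (isochoric): W = 0 (constant volume).
W_total = -6133 + 0 = -6133 J.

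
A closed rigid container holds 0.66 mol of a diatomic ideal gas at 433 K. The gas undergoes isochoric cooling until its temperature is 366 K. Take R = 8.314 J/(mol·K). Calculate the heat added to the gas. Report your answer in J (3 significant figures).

Q ≈ -919 J

Constant volume ⇒ W = 0, so Q = ΔU = nCᵥΔT with Cᵥ = 5R/2 = 20.79 J/(mol·K).
ΔU = (0.66)(20.79)(366 − 433) = -919.1 J.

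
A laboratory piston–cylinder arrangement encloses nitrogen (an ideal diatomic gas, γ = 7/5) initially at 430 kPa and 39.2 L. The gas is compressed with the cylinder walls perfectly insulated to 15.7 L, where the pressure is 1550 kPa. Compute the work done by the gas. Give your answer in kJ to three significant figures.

W ≈ -18.7 kJ

Adiabatic: W = (P₁V₁ − P₂V₂)/(γ − 1) with γ = 7/5.
P₁V₁ = 16856 J, P₂V₂ = 24335 J.
W = (16856 − 24335) / 0.4 = -18698 J.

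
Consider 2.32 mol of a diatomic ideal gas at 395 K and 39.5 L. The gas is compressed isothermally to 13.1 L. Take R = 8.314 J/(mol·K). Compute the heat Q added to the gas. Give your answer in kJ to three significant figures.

Q ≈ -8.41 kJ

Isothermal ⇒ ΔU = 0, so Q = W = nRT ln(V₂/V₁).
Q = (2.32)(8.314)(395) ln(13.1/39.5) = 7619 × -1.104 = -8409 J.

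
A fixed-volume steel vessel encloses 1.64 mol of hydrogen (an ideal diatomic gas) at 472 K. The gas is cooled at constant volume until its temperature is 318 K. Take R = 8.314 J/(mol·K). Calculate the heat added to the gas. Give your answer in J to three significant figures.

Q ≈ -5250 J

Constant volume ⇒ W = 0, so Q = ΔU = nCᵥΔT with Cᵥ = 5R/2 = 20.79 J/(mol·K).
ΔU = (1.64)(20.79)(318 − 472) = -5249 J.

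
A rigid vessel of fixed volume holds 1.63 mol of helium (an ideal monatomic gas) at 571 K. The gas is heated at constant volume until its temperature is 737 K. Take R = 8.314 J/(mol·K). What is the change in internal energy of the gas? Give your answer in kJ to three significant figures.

Constant volume ⇒ W = 0, so Q = ΔU = nCᵥΔT with Cᵥ = 3R/2 = 12.47 J/(mol·K).
ΔU = (1.63)(12.47)(737 − 571) = 3374 J.

ΔU ≈ 3.37 kJ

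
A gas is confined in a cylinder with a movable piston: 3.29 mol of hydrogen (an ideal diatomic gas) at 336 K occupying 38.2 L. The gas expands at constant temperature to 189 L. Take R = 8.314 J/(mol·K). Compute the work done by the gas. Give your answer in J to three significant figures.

W ≈ 14700 J

Isothermal: W = nRT ln(V₂/V₁).
W = (3.29)(8.314)(336) × ln(189/38.2)
  = 9191 × 1.599
W_by_gas = 14695 J.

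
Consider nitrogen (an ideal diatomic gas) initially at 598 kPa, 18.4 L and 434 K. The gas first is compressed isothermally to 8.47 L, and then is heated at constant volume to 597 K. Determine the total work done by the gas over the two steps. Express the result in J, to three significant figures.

Step 1 (isothermal): W = P₁V₁ ln(V₂/V₁) = (11003) ln(8.47/18.4) = -8537 J.
Step 2 (isochoric): W = 0 (constant volume).
W_total = -8537 + 0 = -8537 J.

W_total ≈ -8540 J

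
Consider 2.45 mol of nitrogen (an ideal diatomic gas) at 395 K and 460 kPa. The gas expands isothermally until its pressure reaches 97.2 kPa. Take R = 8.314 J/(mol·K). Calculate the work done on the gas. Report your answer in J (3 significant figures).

Isothermal process: W = nRT ln(V₂/V₁) = nRT ln(P₁/P₂).
W = (2.45)(8.314)(395) × ln(460/97.2)
  = 8046 × ln(4.733) = 8046 × 1.554
W_by_gas = 12507 J; work on gas = −W_by = -12507 J.

W ≈ -12500 J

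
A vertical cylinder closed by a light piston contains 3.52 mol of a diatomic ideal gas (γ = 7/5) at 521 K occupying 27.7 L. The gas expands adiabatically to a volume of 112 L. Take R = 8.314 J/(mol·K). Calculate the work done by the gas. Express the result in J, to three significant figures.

W ≈ 16300 J

Adiabatic: TV^(γ−1) = const with γ = 7/5.
T₂ = T₁ (V₁/V₂)^(γ−1) = 521 × (27.7/112)^0.4 = 521 × 0.5719 = 297.9 K.
W_by = nCᵥ(T₁ − T₂) = (3.52)(20.79)(521 − 297.9) = 16319 J.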